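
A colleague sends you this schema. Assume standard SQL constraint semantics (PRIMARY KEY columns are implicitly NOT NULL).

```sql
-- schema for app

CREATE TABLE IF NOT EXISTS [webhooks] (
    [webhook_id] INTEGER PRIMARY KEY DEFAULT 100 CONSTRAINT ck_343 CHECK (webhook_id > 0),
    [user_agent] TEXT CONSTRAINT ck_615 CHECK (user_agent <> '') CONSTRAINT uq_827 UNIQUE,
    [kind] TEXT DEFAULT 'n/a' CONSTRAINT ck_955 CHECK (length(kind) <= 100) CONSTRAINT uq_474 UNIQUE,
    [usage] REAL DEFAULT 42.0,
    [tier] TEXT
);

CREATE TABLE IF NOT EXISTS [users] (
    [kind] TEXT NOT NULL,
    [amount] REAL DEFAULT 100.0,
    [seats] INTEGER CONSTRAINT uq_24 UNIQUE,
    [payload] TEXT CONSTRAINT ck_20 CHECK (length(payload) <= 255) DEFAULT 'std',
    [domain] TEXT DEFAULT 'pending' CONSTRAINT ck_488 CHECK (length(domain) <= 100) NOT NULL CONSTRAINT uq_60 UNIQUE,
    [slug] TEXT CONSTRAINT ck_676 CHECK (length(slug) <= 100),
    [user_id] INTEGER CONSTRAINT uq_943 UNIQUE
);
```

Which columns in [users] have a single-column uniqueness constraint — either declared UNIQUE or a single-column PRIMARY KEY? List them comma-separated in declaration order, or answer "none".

- kind: no UNIQUE or single-column PK constraint.
- amount: no UNIQUE or single-column PK constraint.
- seats: declared UNIQUE → unique.
- payload: no UNIQUE or single-column PK constraint.
- domain: declared UNIQUE → unique.
- slug: no UNIQUE or single-column PK constraint.
- user_id: declared UNIQUE → unique.

seats, domain, user_id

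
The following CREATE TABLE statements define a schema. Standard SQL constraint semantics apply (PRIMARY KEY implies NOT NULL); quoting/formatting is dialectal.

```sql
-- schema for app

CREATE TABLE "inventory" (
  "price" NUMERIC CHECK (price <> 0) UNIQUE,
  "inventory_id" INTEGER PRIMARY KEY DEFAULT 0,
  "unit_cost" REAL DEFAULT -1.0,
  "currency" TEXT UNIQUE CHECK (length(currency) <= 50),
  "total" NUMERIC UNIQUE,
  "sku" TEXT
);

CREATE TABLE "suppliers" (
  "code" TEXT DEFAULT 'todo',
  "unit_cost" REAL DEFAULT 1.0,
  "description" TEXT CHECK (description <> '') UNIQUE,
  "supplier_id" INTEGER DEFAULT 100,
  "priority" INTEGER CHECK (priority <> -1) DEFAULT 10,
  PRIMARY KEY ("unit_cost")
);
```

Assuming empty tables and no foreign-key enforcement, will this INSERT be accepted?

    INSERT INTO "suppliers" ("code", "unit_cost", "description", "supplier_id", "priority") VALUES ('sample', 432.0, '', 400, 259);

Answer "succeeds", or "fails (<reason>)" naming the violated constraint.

fails (CHECK on description)

The value '' for description violates CHECK (description <> '').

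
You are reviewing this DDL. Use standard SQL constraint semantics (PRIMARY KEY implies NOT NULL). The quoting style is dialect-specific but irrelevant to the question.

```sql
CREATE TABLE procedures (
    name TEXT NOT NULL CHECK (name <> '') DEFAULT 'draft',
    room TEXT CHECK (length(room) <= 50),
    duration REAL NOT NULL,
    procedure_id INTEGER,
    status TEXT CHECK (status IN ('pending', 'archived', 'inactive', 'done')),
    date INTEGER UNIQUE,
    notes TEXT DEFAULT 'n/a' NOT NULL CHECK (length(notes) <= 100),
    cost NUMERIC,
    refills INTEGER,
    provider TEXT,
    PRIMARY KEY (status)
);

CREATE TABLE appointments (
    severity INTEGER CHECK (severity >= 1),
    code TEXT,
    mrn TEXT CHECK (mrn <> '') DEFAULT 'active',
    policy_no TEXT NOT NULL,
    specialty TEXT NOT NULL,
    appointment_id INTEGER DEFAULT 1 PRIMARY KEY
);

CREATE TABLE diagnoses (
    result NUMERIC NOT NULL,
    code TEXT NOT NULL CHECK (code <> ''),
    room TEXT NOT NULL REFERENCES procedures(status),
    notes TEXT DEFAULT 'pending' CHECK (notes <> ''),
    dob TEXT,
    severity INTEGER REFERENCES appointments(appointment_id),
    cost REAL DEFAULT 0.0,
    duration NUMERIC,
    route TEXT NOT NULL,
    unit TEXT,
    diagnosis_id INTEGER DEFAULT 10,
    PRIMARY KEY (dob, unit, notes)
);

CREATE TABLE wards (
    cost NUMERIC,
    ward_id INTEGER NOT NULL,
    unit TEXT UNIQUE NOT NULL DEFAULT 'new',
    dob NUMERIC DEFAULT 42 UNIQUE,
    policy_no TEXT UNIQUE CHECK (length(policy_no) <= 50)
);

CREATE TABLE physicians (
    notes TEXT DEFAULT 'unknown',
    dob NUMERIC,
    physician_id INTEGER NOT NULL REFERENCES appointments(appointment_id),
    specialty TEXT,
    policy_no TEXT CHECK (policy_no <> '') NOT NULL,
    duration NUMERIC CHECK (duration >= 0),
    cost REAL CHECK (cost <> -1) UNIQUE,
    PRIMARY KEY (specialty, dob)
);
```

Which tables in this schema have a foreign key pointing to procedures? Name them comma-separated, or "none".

diagnoses

- diagnoses.room references procedures(status).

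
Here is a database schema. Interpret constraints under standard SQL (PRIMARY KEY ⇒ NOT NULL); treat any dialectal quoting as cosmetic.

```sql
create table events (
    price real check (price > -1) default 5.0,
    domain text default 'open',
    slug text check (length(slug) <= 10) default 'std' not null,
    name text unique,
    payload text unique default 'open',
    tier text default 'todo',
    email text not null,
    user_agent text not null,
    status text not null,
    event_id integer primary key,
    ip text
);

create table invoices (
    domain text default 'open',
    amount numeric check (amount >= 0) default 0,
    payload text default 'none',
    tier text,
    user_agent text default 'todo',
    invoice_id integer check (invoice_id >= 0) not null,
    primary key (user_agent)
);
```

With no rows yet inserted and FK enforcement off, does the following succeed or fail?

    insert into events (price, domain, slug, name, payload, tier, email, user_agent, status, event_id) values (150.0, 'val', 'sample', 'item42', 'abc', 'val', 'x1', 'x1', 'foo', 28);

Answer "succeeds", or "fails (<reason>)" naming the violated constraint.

succeeds

NOT NULL columns: email is supplied; event_id is supplied; slug is supplied; status is supplied; user_agent is supplied.
CHECK constraints: 150.0 satisfies (price > -1); 'sample' satisfies (length(slug) <= 10).
No constraint is violated.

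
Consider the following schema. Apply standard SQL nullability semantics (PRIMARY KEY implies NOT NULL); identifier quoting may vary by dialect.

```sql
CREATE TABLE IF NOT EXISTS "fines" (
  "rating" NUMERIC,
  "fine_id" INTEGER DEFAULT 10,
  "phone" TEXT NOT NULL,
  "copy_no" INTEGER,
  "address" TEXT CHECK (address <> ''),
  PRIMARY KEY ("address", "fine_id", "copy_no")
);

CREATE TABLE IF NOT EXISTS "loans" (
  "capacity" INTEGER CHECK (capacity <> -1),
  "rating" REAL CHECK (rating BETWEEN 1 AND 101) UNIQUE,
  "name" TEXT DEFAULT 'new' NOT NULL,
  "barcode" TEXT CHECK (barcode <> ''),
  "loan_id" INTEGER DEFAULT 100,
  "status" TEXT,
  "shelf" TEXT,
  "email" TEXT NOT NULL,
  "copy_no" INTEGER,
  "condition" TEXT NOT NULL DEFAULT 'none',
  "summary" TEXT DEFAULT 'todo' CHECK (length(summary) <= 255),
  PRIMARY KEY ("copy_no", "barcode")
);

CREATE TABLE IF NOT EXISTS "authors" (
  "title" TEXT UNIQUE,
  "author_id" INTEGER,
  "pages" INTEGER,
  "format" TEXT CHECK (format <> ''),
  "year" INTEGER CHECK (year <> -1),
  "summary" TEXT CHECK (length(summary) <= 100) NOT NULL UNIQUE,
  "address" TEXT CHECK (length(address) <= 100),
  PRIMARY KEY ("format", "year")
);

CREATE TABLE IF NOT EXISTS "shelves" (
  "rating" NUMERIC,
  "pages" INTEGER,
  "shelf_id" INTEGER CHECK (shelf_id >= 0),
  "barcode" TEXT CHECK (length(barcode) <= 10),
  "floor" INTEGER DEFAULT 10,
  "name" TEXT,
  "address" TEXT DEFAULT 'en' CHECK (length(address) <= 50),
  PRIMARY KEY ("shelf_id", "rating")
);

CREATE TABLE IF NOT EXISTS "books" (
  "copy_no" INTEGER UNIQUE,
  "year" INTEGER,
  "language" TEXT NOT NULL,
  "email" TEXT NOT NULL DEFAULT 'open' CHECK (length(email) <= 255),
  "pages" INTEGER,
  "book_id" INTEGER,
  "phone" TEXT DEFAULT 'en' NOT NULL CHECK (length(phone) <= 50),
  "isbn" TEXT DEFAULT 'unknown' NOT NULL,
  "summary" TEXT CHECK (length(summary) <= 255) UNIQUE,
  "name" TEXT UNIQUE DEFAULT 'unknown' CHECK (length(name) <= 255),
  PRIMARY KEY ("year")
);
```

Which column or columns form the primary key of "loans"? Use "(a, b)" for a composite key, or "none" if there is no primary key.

(copy_no, barcode)

A table-level PRIMARY KEY clause names 2 columns: copy_no, barcode.
This is a composite key — the combination is unique, not each column individually.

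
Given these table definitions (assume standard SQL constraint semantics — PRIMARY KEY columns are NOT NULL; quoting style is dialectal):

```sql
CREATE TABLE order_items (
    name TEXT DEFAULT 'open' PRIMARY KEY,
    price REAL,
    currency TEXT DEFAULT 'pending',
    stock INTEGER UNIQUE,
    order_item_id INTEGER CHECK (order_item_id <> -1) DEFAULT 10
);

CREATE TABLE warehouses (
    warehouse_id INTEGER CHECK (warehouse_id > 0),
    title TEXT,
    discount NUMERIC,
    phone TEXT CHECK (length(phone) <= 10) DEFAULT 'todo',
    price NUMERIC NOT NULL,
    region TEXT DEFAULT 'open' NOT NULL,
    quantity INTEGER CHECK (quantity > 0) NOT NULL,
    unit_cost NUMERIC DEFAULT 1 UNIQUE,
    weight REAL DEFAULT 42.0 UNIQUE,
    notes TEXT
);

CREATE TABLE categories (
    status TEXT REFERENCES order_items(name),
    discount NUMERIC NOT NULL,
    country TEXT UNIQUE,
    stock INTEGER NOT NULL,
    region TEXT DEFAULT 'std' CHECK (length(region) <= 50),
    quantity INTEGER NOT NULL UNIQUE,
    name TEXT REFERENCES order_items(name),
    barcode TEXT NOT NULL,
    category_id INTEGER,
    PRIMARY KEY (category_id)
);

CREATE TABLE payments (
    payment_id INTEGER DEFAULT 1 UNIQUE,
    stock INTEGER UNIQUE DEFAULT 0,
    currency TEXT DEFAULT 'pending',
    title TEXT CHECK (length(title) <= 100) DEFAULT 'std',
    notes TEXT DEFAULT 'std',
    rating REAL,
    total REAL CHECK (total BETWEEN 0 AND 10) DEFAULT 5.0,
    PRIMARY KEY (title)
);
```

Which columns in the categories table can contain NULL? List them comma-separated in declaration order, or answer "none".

status, country, region, name

- status: a foreign key column may be NULL unless separately constrained → nullable.
- discount: declared NOT NULL → not nullable.
- country: UNIQUE does not imply NOT NULL → nullable.
- stock: declared NOT NULL → not nullable.
- region: CHECK does not forbid NULL (a CHECK constraint passes when its expression is NULL) → nullable.
- quantity: declared NOT NULL → not nullable.
- name: a foreign key column may be NULL unless separately constrained → nullable.
- barcode: declared NOT NULL → not nullable.
- category_id: part of the PRIMARY KEY, which implies NOT NULL → not nullable.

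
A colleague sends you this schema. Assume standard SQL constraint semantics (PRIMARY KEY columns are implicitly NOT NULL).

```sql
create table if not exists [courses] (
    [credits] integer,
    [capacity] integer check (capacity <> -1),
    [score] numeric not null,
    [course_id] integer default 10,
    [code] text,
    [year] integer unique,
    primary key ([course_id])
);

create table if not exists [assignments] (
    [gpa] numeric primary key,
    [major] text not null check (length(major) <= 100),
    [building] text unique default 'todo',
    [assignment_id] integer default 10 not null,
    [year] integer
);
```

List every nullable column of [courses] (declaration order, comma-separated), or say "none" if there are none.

credits, capacity, code, year

- credits: no NOT NULL constraint applies → nullable.
- capacity: CHECK does not forbid NULL (a CHECK constraint passes when its expression is NULL) → nullable.
- score: declared NOT NULL → not nullable.
- course_id: part of the PRIMARY KEY, which implies NOT NULL → not nullable.
- code: no NOT NULL constraint applies → nullable.
- year: UNIQUE does not imply NOT NULL → nullable.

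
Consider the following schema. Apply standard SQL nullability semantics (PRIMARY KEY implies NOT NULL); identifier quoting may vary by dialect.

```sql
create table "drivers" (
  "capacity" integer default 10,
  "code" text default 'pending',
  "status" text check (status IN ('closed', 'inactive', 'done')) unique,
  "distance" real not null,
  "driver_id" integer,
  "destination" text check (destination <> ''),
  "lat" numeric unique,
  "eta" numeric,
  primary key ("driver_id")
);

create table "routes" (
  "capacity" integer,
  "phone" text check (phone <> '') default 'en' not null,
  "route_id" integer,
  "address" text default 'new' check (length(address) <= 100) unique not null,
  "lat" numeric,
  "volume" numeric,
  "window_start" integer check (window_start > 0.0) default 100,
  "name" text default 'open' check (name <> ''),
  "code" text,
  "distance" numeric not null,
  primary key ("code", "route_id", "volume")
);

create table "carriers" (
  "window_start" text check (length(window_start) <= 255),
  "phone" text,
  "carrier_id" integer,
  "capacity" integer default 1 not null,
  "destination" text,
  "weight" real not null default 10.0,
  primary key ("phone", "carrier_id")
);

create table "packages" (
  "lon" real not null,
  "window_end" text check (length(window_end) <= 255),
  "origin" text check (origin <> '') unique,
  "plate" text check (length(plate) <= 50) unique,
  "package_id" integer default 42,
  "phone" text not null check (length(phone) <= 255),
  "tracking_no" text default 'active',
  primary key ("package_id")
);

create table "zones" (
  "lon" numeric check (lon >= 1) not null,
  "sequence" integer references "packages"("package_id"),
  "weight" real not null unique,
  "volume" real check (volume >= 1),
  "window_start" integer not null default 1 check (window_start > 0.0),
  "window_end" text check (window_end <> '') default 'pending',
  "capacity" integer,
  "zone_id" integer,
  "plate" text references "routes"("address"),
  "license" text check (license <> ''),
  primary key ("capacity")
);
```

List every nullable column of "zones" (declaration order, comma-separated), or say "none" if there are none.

sequence, volume, window_end, zone_id, plate, license

- lon: declared NOT NULL → not nullable.
- sequence: a foreign key column may be NULL unless separately constrained → nullable.
- weight: declared NOT NULL → not nullable.
- volume: CHECK does not forbid NULL (a CHECK constraint passes when its expression is NULL) → nullable.
- window_start: declared NOT NULL → not nullable.
- window_end: CHECK does not forbid NULL (a CHECK constraint passes when its expression is NULL) → nullable.
- capacity: part of the PRIMARY KEY, which implies NOT NULL → not nullable.
- zone_id: no NOT NULL constraint applies → nullable.
- plate: a foreign key column may be NULL unless separately constrained → nullable.
- license: CHECK does not forbid NULL (a CHECK constraint passes when its expression is NULL) → nullable.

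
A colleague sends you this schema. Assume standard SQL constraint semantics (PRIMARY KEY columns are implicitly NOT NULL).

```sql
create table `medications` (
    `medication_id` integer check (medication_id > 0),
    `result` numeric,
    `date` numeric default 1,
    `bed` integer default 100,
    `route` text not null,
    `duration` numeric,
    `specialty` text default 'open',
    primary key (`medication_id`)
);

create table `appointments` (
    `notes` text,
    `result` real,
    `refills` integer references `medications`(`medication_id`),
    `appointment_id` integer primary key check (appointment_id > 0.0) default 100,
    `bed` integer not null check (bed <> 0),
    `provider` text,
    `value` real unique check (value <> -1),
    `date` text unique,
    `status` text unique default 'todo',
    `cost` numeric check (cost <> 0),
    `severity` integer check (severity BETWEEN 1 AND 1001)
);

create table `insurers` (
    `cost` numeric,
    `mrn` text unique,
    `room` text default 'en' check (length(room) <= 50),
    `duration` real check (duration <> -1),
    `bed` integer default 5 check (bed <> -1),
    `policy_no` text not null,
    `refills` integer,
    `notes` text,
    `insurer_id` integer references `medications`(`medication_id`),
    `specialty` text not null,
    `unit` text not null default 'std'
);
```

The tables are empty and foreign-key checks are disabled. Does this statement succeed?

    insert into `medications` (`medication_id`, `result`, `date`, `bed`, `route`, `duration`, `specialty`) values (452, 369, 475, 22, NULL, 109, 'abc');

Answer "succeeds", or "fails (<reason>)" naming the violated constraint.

fails (NOT NULL on route)

route is explicitly set to NULL, but route is declared NOT NULL.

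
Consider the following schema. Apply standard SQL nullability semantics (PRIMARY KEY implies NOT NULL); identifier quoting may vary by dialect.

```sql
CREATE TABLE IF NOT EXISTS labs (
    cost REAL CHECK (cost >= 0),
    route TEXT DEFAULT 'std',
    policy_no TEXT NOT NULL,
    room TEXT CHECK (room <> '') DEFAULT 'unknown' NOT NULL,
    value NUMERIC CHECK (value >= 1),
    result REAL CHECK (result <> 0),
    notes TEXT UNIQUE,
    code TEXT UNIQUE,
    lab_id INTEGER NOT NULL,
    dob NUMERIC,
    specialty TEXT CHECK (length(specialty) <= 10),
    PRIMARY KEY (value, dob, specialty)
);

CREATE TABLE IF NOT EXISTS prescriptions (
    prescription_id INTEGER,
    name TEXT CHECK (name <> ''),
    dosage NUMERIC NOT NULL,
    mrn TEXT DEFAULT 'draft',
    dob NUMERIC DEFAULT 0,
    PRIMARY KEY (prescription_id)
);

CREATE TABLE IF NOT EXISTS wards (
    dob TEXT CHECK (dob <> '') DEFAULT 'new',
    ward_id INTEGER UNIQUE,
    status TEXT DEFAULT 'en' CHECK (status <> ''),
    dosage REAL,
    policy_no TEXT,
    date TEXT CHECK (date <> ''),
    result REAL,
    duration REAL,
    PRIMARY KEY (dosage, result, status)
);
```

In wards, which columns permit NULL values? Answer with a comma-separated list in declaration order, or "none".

dob, ward_id, policy_no, date, duration

- dob: CHECK does not forbid NULL (a CHECK constraint passes when its expression is NULL) → nullable.
- ward_id: UNIQUE does not imply NOT NULL → nullable.
- status: part of the PRIMARY KEY, which implies NOT NULL → not nullable.
- dosage: part of the PRIMARY KEY, which implies NOT NULL → not nullable.
- policy_no: no NOT NULL constraint applies → nullable.
- date: CHECK does not forbid NULL (a CHECK constraint passes when its expression is NULL) → nullable.
- result: part of the PRIMARY KEY, which implies NOT NULL → not nullable.
- duration: no NOT NULL constraint applies → nullable.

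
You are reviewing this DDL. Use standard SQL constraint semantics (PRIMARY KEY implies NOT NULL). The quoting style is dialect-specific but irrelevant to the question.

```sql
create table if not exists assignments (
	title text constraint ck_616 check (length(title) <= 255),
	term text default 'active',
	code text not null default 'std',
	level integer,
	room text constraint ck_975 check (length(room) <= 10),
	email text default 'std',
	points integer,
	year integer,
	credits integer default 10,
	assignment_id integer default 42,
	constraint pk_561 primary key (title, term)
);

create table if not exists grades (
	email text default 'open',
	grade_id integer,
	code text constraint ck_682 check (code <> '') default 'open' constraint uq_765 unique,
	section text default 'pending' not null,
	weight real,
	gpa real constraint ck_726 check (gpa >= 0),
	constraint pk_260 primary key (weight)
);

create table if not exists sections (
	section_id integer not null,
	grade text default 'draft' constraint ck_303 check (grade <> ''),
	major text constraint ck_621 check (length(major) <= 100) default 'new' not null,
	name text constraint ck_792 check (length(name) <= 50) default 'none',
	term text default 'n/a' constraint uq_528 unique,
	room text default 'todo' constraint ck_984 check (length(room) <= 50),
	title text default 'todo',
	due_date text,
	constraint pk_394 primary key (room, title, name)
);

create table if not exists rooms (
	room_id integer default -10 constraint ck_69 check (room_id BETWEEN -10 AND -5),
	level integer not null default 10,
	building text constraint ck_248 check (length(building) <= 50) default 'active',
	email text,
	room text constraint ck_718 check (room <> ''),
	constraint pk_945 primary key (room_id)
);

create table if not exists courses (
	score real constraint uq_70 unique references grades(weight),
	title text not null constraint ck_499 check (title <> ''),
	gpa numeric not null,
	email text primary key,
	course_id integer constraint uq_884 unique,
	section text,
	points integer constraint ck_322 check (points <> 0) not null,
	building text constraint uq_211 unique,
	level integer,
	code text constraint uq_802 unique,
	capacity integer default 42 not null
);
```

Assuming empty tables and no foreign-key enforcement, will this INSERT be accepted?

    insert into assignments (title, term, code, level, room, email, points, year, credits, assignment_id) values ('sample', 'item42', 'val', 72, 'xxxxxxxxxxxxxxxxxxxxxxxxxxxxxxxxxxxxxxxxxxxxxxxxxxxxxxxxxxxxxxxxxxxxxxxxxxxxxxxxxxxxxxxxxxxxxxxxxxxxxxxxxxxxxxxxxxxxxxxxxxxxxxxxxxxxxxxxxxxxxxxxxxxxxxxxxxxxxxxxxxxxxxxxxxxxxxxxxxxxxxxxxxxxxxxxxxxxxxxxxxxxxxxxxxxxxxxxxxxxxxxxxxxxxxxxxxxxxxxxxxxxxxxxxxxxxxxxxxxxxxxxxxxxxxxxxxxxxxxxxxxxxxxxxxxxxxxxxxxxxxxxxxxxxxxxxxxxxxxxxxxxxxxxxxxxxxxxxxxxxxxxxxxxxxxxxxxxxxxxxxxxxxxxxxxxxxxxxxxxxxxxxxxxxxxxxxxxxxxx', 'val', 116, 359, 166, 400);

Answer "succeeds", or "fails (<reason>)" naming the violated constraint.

fails (CHECK on room)

The value 'xxxxxxxxxxxxxxxxxxxxxxxxxxxxxxxxxxxxxxxxxxxxxxxxxxxxxxxxxxxxxxxxxxxxxxxxxxxxxxxxxxxxxxxxxxxxxxxxxxxxxxxxxxxxxxxxxxxxxxxxxxxxxxxxxxxxxxxxxxxxxxxxxxxxxxxxxxxxxxxxxxxxxxxxxxxxxxxxxxxxxxxxxxxxxxxxxxxxxxxxxxxxxxxxxxxxxxxxxxxxxxxxxxxxxxxxxxxxxxxxxxxxxxxxxxxxxxxxxxxxxxxxxxxxxxxxxxxxxxxxxxxxxxxxxxxxxxxxxxxxxxxxxxxxxxxxxxxxxxxxxxxxxxxxxxxxxxxxxxxxxxxxxxxxxxxxxxxxxxxxxxxxxxxxxxxxxxxxxxxxxxxxxxxxxxxxxxxxxxxx' for room violates CHECK (length(room) <= 10).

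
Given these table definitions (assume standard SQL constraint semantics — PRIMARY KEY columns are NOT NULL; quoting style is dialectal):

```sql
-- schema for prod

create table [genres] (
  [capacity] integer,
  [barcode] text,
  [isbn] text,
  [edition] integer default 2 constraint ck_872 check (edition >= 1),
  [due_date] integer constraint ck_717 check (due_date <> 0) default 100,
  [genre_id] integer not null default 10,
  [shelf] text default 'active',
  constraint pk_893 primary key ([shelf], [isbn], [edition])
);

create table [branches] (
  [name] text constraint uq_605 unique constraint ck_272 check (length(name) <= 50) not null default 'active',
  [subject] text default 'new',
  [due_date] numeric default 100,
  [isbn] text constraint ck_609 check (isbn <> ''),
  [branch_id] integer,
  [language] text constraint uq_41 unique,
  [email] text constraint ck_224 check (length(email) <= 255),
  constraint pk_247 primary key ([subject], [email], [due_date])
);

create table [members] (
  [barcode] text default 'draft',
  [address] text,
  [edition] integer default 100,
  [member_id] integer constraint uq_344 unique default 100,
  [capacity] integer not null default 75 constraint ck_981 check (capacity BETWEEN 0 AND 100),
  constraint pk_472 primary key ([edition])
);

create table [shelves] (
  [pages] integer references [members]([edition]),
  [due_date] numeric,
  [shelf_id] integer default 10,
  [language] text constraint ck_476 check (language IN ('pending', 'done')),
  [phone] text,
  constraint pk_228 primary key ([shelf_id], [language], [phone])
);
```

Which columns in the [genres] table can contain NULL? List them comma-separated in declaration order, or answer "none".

capacity, barcode, due_date

- capacity: no NOT NULL constraint applies → nullable.
- barcode: no NOT NULL constraint applies → nullable.
- isbn: part of the PRIMARY KEY, which implies NOT NULL → not nullable.
- edition: part of the PRIMARY KEY, which implies NOT NULL → not nullable.
- due_date: CHECK does not forbid NULL (a CHECK constraint passes when its expression is NULL) → nullable.
- genre_id: declared NOT NULL → not nullable.
- shelf: part of the PRIMARY KEY, which implies NOT NULL → not nullable.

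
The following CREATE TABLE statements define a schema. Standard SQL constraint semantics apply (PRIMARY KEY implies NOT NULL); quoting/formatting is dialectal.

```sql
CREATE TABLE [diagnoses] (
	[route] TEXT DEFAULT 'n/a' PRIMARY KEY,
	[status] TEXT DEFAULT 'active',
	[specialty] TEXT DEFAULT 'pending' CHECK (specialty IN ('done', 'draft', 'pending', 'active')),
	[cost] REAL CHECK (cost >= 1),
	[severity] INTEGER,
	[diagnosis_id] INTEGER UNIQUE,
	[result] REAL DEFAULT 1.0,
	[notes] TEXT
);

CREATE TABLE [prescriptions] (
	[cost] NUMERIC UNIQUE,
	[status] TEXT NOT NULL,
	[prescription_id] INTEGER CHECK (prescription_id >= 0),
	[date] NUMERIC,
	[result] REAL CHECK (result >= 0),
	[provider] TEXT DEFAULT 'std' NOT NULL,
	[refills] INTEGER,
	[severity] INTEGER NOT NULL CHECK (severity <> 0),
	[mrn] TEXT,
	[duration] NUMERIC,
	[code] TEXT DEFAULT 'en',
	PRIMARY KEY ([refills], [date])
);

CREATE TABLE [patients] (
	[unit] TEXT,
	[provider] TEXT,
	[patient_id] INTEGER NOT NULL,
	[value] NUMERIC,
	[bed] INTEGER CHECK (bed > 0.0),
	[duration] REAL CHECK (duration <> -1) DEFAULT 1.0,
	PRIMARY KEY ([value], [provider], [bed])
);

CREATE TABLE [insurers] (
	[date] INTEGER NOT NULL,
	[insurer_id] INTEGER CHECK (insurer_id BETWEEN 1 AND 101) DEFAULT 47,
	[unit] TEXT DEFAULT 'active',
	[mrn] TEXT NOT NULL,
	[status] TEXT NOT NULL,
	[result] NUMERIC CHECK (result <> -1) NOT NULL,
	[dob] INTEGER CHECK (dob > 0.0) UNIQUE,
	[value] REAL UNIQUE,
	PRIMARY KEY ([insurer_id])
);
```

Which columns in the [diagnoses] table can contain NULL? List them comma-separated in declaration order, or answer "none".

status, specialty, cost, severity, diagnosis_id, result, notes

- route: part of the PRIMARY KEY, which implies NOT NULL → not nullable.
- status: DEFAULT only fills an omitted column; an explicit NULL is still allowed → nullable.
- specialty: CHECK does not forbid NULL (a CHECK constraint passes when its expression is NULL) → nullable.
- cost: CHECK does not forbid NULL (a CHECK constraint passes when its expression is NULL) → nullable.
- severity: no NOT NULL constraint applies → nullable.
- diagnosis_id: UNIQUE does not imply NOT NULL → nullable.
- result: DEFAULT only fills an omitted column; an explicit NULL is still allowed → nullable.
- notes: no NOT NULL constraint applies → nullable.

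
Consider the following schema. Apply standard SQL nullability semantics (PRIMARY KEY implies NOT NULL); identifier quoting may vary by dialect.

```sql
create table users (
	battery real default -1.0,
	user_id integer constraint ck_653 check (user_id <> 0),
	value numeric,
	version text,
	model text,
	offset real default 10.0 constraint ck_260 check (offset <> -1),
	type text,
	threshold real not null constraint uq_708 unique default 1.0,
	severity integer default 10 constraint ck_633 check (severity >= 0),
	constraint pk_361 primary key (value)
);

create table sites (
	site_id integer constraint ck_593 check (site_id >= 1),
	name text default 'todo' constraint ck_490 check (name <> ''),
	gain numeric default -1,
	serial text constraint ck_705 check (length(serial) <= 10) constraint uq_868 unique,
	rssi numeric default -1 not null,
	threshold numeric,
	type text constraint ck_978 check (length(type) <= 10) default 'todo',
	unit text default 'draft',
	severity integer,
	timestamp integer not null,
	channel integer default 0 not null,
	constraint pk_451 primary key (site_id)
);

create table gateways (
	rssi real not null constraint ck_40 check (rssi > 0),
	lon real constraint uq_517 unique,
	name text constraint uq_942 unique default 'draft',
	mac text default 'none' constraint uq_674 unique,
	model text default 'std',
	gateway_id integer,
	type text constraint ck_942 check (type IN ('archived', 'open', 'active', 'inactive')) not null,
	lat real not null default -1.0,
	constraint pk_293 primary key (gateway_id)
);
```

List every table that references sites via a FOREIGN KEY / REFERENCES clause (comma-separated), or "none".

none

No REFERENCES clause anywhere in the schema names sites.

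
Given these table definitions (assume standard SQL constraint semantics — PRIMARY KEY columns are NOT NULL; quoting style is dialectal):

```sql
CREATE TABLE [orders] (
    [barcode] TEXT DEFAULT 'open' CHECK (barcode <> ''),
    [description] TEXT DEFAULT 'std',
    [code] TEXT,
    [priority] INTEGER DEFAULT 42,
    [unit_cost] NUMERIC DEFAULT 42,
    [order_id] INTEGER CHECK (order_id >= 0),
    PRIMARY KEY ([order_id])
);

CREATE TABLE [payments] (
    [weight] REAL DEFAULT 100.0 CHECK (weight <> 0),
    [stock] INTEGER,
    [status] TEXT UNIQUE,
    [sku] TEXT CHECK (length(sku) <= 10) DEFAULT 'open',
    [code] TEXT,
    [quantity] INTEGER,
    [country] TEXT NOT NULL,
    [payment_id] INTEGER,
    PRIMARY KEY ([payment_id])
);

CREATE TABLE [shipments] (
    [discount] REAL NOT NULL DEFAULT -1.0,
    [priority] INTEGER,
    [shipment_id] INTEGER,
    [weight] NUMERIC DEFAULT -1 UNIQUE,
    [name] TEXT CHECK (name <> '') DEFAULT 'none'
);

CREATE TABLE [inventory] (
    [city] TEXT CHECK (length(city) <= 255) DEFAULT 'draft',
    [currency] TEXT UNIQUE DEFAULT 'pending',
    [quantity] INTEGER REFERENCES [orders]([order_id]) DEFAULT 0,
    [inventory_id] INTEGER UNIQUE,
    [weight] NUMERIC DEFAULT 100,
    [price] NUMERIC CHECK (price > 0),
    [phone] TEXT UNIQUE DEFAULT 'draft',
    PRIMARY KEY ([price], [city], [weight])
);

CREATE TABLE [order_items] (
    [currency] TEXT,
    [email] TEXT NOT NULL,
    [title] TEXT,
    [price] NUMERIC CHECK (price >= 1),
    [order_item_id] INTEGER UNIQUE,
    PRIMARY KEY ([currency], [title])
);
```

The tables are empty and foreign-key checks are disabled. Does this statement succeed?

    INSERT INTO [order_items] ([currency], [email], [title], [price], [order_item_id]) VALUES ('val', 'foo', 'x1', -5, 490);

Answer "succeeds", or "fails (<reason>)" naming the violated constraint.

fails (CHECK on price)

The value -5 for price violates CHECK (price >= 1).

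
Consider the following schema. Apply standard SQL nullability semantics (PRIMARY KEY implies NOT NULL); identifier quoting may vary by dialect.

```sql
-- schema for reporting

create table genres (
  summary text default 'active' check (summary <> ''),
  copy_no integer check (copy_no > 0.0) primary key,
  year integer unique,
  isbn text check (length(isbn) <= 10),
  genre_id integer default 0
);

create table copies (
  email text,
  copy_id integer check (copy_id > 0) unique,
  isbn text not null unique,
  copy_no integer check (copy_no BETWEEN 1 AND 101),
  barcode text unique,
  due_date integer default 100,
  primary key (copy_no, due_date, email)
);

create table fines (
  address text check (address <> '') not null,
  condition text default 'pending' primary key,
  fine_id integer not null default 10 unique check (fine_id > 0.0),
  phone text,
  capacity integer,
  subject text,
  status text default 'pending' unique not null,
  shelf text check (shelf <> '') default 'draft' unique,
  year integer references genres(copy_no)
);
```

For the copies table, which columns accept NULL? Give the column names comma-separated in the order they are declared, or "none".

- email: part of the PRIMARY KEY, which implies NOT NULL → not nullable.
- copy_id: CHECK does not forbid NULL (a CHECK constraint passes when its expression is NULL) → nullable.
- isbn: declared NOT NULL → not nullable.
- copy_no: part of the PRIMARY KEY, which implies NOT NULL → not nullable.
- barcode: UNIQUE does not imply NOT NULL → nullable.
- due_date: part of the PRIMARY KEY, which implies NOT NULL → not nullable.

copy_id, barcode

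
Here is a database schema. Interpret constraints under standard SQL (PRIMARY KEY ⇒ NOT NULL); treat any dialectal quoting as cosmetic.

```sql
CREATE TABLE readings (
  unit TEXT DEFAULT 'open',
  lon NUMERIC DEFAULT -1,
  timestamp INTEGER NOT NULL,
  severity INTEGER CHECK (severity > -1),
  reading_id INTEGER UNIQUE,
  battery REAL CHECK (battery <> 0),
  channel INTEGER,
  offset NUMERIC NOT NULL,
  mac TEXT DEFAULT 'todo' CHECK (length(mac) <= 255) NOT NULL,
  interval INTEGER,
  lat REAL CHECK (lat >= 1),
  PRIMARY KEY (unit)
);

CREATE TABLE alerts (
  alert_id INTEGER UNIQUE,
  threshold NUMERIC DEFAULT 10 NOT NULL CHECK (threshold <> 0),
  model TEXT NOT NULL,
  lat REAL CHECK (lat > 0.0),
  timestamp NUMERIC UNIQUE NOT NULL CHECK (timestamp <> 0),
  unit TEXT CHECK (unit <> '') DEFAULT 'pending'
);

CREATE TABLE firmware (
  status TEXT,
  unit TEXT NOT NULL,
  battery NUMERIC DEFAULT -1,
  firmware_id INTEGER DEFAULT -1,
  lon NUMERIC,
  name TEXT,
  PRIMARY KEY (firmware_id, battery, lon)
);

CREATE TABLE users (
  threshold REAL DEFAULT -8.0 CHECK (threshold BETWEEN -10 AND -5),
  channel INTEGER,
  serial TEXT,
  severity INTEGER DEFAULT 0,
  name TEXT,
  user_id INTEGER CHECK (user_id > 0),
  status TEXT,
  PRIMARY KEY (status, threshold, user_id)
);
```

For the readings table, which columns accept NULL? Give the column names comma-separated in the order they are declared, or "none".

lon, severity, reading_id, battery, channel, interval, lat

- unit: part of the PRIMARY KEY, which implies NOT NULL → not nullable.
- lon: DEFAULT only fills an omitted column; an explicit NULL is still allowed → nullable.
- timestamp: declared NOT NULL → not nullable.
- severity: CHECK does not forbid NULL (a CHECK constraint passes when its expression is NULL) → nullable.
- reading_id: UNIQUE does not imply NOT NULL → nullable.
- battery: CHECK does not forbid NULL (a CHECK constraint passes when its expression is NULL) → nullable.
- channel: no NOT NULL constraint applies → nullable.
- offset: declared NOT NULL → not nullable.
- mac: declared NOT NULL → not nullable.
- interval: no NOT NULL constraint applies → nullable.
- lat: CHECK does not forbid NULL (a CHECK constraint passes when its expression is NULL) → nullable.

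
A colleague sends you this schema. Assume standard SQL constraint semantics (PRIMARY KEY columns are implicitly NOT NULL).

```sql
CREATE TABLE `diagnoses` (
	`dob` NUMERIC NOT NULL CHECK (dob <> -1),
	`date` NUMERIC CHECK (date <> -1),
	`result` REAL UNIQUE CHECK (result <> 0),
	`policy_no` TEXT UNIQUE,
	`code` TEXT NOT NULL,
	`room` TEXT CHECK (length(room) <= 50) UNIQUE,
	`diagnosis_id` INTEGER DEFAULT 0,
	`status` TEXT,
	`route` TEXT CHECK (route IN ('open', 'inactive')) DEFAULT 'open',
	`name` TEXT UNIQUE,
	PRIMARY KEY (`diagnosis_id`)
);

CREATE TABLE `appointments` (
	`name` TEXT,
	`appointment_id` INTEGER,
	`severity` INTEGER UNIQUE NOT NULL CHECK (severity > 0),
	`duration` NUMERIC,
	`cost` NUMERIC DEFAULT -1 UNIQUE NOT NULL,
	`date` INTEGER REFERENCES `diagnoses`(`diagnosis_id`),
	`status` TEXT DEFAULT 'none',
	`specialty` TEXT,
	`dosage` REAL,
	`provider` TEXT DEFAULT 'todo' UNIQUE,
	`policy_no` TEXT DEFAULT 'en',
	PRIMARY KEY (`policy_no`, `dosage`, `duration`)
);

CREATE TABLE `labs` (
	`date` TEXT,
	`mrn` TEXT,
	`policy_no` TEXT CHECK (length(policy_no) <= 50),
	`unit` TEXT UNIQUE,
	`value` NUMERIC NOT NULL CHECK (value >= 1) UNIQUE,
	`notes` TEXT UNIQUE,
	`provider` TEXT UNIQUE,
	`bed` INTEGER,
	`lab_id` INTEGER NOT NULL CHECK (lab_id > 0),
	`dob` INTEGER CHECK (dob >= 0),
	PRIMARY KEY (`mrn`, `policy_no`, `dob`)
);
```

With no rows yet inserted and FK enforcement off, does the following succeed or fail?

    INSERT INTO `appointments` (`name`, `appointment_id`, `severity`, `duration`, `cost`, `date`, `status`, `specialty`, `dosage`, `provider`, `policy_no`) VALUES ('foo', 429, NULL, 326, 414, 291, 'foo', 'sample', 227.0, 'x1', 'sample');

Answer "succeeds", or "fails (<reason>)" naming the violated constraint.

severity is explicitly set to NULL, but severity is declared NOT NULL.

fails (NOT NULL on severity)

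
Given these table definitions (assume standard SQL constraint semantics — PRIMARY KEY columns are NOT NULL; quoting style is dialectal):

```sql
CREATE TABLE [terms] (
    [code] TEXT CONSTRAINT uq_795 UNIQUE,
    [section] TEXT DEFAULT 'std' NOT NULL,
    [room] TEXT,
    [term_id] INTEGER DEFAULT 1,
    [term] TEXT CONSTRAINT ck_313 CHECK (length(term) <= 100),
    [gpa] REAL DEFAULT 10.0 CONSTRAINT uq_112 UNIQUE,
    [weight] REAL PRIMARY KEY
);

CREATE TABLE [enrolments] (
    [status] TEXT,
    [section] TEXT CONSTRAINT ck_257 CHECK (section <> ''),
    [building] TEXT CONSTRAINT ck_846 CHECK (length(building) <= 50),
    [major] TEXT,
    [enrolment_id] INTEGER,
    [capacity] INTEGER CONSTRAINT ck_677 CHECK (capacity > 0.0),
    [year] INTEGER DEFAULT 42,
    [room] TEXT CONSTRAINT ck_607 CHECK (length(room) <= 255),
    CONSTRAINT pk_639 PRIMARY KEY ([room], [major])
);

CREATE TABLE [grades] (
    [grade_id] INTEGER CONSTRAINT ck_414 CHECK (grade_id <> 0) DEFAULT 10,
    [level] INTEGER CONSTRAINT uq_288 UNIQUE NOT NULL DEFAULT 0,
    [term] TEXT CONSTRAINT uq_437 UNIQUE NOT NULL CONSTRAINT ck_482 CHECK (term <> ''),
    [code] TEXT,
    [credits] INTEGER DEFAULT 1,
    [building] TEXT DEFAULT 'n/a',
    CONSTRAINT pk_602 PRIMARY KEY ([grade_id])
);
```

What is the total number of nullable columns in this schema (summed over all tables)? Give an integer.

14

terms: 5 nullable (code, room, term_id, term, gpa — PK (weight) and explicit NOT NULL columns excluded).
enrolments: 6 nullable (status, section, building, enrolment_id, capacity, year — PK (room, major) and explicit NOT NULL columns excluded).
grades: 3 nullable (code, credits, building — PK (grade_id) and explicit NOT NULL columns excluded).
Total: 5 + 6 + 3 = 14.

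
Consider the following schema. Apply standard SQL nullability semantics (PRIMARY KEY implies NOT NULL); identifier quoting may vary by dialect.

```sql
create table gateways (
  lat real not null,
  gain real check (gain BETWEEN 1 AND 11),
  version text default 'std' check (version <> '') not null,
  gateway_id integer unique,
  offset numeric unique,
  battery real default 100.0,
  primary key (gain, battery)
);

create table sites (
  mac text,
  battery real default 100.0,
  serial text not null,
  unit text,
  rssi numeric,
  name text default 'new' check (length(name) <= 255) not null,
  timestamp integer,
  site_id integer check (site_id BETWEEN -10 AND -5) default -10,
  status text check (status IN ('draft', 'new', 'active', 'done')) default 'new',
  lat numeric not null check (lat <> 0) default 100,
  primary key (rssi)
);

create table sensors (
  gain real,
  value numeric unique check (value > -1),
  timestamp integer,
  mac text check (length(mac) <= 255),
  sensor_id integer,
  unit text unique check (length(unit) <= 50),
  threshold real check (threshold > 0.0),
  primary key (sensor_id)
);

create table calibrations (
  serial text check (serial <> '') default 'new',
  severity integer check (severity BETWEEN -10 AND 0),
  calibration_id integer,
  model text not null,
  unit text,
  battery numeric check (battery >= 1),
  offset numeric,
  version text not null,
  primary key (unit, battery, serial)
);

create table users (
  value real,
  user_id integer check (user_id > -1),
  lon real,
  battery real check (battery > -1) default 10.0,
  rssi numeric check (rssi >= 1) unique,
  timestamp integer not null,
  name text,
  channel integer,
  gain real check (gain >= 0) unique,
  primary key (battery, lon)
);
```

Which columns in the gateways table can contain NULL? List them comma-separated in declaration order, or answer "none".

gateway_id, offset

- lat: declared NOT NULL → not nullable.
- gain: part of the PRIMARY KEY, which implies NOT NULL → not nullable.
- version: declared NOT NULL → not nullable.
- gateway_id: UNIQUE does not imply NOT NULL → nullable.
- offset: UNIQUE does not imply NOT NULL → nullable.
- battery: part of the PRIMARY KEY, which implies NOT NULL → not nullable.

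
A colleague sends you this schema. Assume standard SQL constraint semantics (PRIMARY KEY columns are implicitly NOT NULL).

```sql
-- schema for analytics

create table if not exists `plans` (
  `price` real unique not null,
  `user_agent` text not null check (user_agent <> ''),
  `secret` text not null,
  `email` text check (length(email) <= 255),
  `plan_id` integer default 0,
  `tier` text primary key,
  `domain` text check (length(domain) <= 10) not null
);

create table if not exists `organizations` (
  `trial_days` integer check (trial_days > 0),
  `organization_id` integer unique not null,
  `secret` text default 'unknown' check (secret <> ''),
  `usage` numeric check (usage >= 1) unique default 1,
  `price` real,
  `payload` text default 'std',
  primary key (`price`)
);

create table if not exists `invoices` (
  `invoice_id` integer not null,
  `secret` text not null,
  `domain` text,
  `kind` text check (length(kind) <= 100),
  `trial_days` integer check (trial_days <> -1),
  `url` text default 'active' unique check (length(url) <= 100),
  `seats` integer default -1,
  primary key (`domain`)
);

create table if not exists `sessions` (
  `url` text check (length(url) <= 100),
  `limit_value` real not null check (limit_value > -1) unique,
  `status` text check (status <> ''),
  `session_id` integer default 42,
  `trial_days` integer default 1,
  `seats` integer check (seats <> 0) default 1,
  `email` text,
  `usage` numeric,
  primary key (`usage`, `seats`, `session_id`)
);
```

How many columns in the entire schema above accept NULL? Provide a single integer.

plans: 2 nullable (email, plan_id — PK (tier) and explicit NOT NULL columns excluded).
organizations: 4 nullable (trial_days, secret, usage, payload — PK (price) and explicit NOT NULL columns excluded).
invoices: 4 nullable (kind, trial_days, url, seats — PK (domain) and explicit NOT NULL columns excluded).
sessions: 4 nullable (url, status, trial_days, email — PK (usage, seats, session_id) and explicit NOT NULL columns excluded).
Total: 2 + 4 + 4 + 4 = 14.

14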